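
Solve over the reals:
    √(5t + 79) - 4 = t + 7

t = -3

Isolate the radical: √(5t + 79) = t + 11.
Square both sides: 5t + 79 = (t + 11)².
Expand and rearrange: t² + 17t + 42 = 0.
Solving gives t = -3 or t = -14.
Check each candidate in the original equation:
  t = -3: √(64) = 8, while t + 11 = 8 — valid.
  t = -14: √(9) = 3, while t + 11 = -3 — extraneous.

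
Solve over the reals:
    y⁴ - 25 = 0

y = -2.2361 or y = 2.2361

Let u = y². The equation becomes u² - 25 = 0.
Factor: (u + 5)(u - 5) = 0, so u = -5 or u = 5.
y² = -5 < 0 has no real solution.
y² = 5 gives y = ±√(5) ≈ ±2.2361.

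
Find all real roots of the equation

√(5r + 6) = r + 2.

Square both sides: 5r + 6 = (r + 2)².
Expand and rearrange: r² - r - 2 = 0.
Solving gives r = 2 or r = -1.
Check each candidate in the original equation:
  r = 2: √(16) = 4, while r + 2 = 4 — valid.
  r = -1: √(1) = 1, while r + 2 = 1 — valid.

r = -1 or r = 2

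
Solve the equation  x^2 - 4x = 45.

Bring every term to one side: x^2 - 4x - 45 = 0.
Factor: (x - 9)(x + 5) = 0.
So x = 9 or x = -5.

x = -5 or x = 9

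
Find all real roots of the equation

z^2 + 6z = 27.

z = -9 or z = 3

Bring every term to one side: z^2 + 6z - 27 = 0.
Factor: (z + 9)(z - 3) = 0.
So z = -9 or z = 3.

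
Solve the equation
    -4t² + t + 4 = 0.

Discriminant: (1)² − 4·(-4)·4 = 65.
Quadratic formula: t = (-1 ± √65) / (-8).
So t = 1/8 - √(65)/8 ≈ -0.8828 or t = 1/8 + √(65)/8 ≈ 1.1328.

t = -0.8828 or t = 1.1328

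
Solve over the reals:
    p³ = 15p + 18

p = -3 or p = -1.3723 or p = 4.3723

Rearrange: p³ - 15p - 18 = 0.
Possible rational roots are divisors of -18. Testing p = -3 gives 0, so (p + 3) is a factor.
Divide: p³ - 15p - 18 = (p + 3)(p² - 3p - 6).
Apply the quadratic formula to p² - 3p - 6 = 0: p = (3 ± √33)/2, i.e. p ≈ 4.3723 or p ≈ -1.3723.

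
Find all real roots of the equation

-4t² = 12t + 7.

t = -2.2071 or t = -0.7929

Rearrange to standard form: -4t² - 12t - 7 = 0.
Discriminant: (-12)² − 4·(-4)·(-7) = 32.
Quadratic formula: t = (12 ± √32) / (-8).
So t = -3/2 - √(2)/2 ≈ -2.2071 or t = -3/2 + √(2)/2 ≈ -0.7929.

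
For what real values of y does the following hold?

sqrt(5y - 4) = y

Square both sides: 5y - 4 = (y)^2.
Expand and rearrange: y^2 - 5y + 4 = 0.
Solving gives y = 4 or y = 1.
Check each candidate in the original equation:
  y = 4: sqrt(16) = 4, while y = 4 — valid.
  y = 1: sqrt(1) = 1, while y = 1 — valid.

y = 1 or y = 4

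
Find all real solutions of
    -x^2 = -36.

x = -6 or x = 6

Bring every term to one side: -x^2 + 36 = 0.
Factor: -1(x - 6)(x + 6) = 0.
So x = 6 or x = -6.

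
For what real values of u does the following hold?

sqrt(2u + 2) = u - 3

Square both sides: 2u + 2 = (u - 3)^2.
Expand and rearrange: u^2 - 8u + 7 = 0.
Solving gives u = 7 or u = 1.
Check each candidate in the original equation:
  u = 7: sqrt(16) = 4, while u - 3 = 4 — valid.
  u = 1: sqrt(4) = 2, while u - 3 = -2 — extraneous.

u = 7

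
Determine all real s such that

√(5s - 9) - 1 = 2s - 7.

Isolate the radical: √(5s - 9) = 2s - 6.
Square both sides: 5s - 9 = (2s - 6)².
Expand and rearrange: 4s² - 29s + 45 = 0.
Solving gives s = 5 or s = 2.25.
Check each candidate in the original equation:
  s = 5: √(16) = 4, while 2s - 6 = 4 — valid.
  s = 2.25: √(2.25) = 1.5, while 2s - 6 = -1.5 — extraneous.

s = 5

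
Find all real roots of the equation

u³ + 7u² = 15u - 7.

Rearrange: u³ + 7u² - 15u + 7 = 0.
Possible rational roots are divisors of 7. Testing u = 1 gives 0, so (u - 1) is a factor.
Divide: u³ + 7u² - 15u + 7 = (u - 1)(u² + 8u - 7).
Apply the quadratic formula to u² + 8u - 7 = 0: u = (-8 ± √92)/2, i.e. u ≈ 0.7958 or u ≈ -8.7958.

u = -8.7958 or u = 0.7958 or u = 1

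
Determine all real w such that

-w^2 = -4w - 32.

Bring every term to one side: -w^2 + 4w + 32 = 0.
Factor: -1(w - 8)(w + 4) = 0.
So w = 8 or w = -4.

w = -4 or w = 8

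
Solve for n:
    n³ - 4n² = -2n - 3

Rearrange: n³ - 4n² + 2n + 3 = 0.
Possible rational roots are divisors of 3. Testing n = 3 gives 0, so (n - 3) is a factor.
Divide: n³ - 4n² + 2n + 3 = (n - 3)(n² - n - 1).
Apply the quadratic formula to n² - n - 1 = 0: n = (1 ± √5)/2, i.e. n ≈ 1.618 or n ≈ -0.618.

n = -0.618 or n = 1.618 or n = 3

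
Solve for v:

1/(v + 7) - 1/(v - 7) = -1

v = -7.9373 or v = 7.9373

Multiply both sides by (v + 7)(v - 7):
(v - 7) - (v + 7) = -(v + 7)(v - 7).
Expand and collect terms: -v^2 + 63 = 0.
By the quadratic formula, v = (0 +/- sqrt(252)) / -2, so v ~= -7.9373 or v ~= 7.9373.
Neither value makes a denominator zero (v != -7, v != 7), so both are valid.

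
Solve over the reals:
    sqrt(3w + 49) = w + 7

w = 0

Square both sides: 3w + 49 = (w + 7)^2.
Expand and rearrange: w^2 + 11w = 0.
Solving gives w = 0 or w = -11.
Check each candidate in the original equation:
  w = 0: sqrt(49) = 7, while w + 7 = 7 — valid.
  w = -11: sqrt(16) = 4, while w + 7 = -4 — extraneous.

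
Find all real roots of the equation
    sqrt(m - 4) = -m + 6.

m = 5

Square both sides: m - 4 = (-m + 6)^2.
Expand and rearrange: m^2 - 13m + 40 = 0.
Solving gives m = 8 or m = 5.
Check each candidate in the original equation:
  m = 8: sqrt(4) = 2, while -m + 6 = -2 — extraneous.
  m = 5: sqrt(1) = 1, while -m + 6 = 1 — valid.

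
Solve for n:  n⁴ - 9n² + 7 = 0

n = -2.8531 or n = -0.9273 or n = 0.9273 or n = 2.8531

Let u = n². The equation becomes u² - 9u + 7 = 0.
By the quadratic formula, u = √(53)/2 + 9/2 or u = 9/2 - √(53)/2.
n² = √(53)/2 + 9/2 gives n = ±√(√(53)/2 + 9/2) ≈ ±2.8531.
n² = 9/2 - √(53)/2 gives n = ±√(9/2 - √(53)/2) ≈ ±0.9273.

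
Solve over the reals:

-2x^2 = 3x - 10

Rearrange to standard form: -2x^2 - 3x + 10 = 0.
Discriminant: (-3)^2 - 4*(-2)*10 = 89.
Quadratic formula: x = (3 +/- sqrt(89)) / (-4).
So x = -sqrt(89)/4 - 3/4 ~= -3.1085 or x = -3/4 + sqrt(89)/4 ~= 1.6085.

x = -3.1085 or x = 1.6085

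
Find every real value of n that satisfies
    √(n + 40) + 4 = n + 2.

Isolate the radical: √(n + 40) = n - 2.
Square both sides: n + 40 = (n - 2)².
Expand and rearrange: n² - 5n - 36 = 0.
Solving gives n = 9 or n = -4.
Check each candidate in the original equation:
  n = 9: √(49) = 7, while n - 2 = 7 — valid.
  n = -4: √(36) = 6, while n - 2 = -6 — extraneous.

n = 9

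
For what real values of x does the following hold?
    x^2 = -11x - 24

Bring every term to one side: x^2 + 11x + 24 = 0.
Factor: (x + 8)(x + 3) = 0.
So x = -8 or x = -3.

x = -8 or x = -3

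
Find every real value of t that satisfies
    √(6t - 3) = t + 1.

Square both sides: 6t - 3 = (t + 1)².
Expand and rearrange: t² - 4t + 4 = 0.
This gives the repeated root t = 2.
Check in the original equation:
  t = 2: √(9) = 3, while t + 1 = 3 — valid.

t = 2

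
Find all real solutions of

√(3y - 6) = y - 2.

Square both sides: 3y - 6 = (y - 2)².
Expand and rearrange: y² - 7y + 10 = 0.
Solving gives y = 5 or y = 2.
Check each candidate in the original equation:
  y = 5: √(9) = 3, while y - 2 = 3 — valid.
  y = 2: √(0) = 0, while y - 2 = 0 — valid.

y = 2 or y = 5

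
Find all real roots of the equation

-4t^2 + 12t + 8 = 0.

t = -0.5616 or t = 3.5616

Discriminant: (12)^2 - 4*(-4)*8 = 272.
Quadratic formula: t = (-12 +/- sqrt(272)) / (-8).
So t = 3/2 - sqrt(17)/2 ~= -0.5616 or t = 3/2 + sqrt(17)/2 ~= 3.5616.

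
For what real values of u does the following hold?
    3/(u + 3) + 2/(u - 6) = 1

Multiply both sides by (u + 3)(u - 6):
3(u - 6) + 2(u + 3) = (u + 3)(u - 6).
Expand and collect terms: u² - 8u - 6 = 0.
By the quadratic formula, u = (8 ± √88) / 2, so u ≈ 8.6904 or u ≈ -0.6904.
Neither value makes a denominator zero (u ≠ -3, u ≠ 6), so both are valid.

u = -0.6904 or u = 8.6904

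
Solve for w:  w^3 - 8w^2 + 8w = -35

w = -1.5414 or w = 4.5414 or w = 5

Rearrange: w^3 - 8w^2 + 8w + 35 = 0.
Possible rational roots are divisors of 35. Testing w = 5 gives 0, so (w - 5) is a factor.
Divide: w^3 - 8w^2 + 8w + 35 = (w - 5)(w^2 - 3w - 7).
Apply the quadratic formula to w^2 - 3w - 7 = 0: w = (3 +/- sqrt(37))/2, i.e. w ~= 4.5414 or w ~= -1.5414.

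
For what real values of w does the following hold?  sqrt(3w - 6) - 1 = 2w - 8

w = 5

Isolate the radical: sqrt(3w - 6) = 2w - 7.
Square both sides: 3w - 6 = (2w - 7)^2.
Expand and rearrange: 4w^2 - 31w + 55 = 0.
Solving gives w = 5 or w = 2.75.
Check each candidate in the original equation:
  w = 5: sqrt(9) = 3, while 2w - 7 = 3 — valid.
  w = 2.75: sqrt(2.25) = 1.5, while 2w - 7 = -1.5 — extraneous.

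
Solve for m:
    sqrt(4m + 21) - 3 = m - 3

m = 7

Isolate the radical: sqrt(4m + 21) = m.
Square both sides: 4m + 21 = (m)^2.
Expand and rearrange: m^2 - 4m - 21 = 0.
Solving gives m = 7 or m = -3.
Check each candidate in the original equation:
  m = 7: sqrt(49) = 7, while m = 7 — valid.
  m = -3: sqrt(9) = 3, while m = -3 — extraneous.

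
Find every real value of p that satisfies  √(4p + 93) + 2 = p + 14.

p = -3

Isolate the radical: √(4p + 93) = p + 12.
Square both sides: 4p + 93 = (p + 12)².
Expand and rearrange: p² + 20p + 51 = 0.
Solving gives p = -3 or p = -17.
Check each candidate in the original equation:
  p = -3: √(81) = 9, while p + 12 = 9 — valid.
  p = -17: √(25) = 5, while p + 12 = -5 — extraneous.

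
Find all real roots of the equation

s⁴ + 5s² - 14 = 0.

s = -1.4142 or s = 1.4142

Let u = s². The equation becomes u² + 5u - 14 = 0.
Factor: (u - 2)(u + 7) = 0, so u = 2 or u = -7.
s² = 2 gives s = ±√(2) ≈ ±1.4142.
s² = -7 < 0 has no real solution.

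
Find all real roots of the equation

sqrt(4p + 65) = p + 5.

Square both sides: 4p + 65 = (p + 5)^2.
Expand and rearrange: p^2 + 6p - 40 = 0.
Solving gives p = 4 or p = -10.
Check each candidate in the original equation:
  p = 4: sqrt(81) = 9, while p + 5 = 9 — valid.
  p = -10: sqrt(25) = 5, while p + 5 = -5 — extraneous.

p = 4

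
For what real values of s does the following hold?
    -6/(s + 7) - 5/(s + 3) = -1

Multiply both sides by (s + 7)(s + 3):
-6(s + 3) - 5(s + 7) = -(s + 7)(s + 3).
Expand and collect terms: -s² + s + 32 = 0.
By the quadratic formula, s = (-1 ± √129) / -2, so s ≈ -5.1789 or s ≈ 6.1789.
Neither value makes a denominator zero (s ≠ -7, s ≠ -3), so both are valid.

s = -5.1789 or s = 6.1789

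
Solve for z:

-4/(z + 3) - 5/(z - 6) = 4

Multiply both sides by (z + 3)(z - 6):
-4(z - 6) - 5(z + 3) = 4(z + 3)(z - 6).
Expand and collect terms: 4z² - 3z - 81 = 0.
By the quadratic formula, z = (3 ± √1305) / 8, so z ≈ 4.8906 or z ≈ -4.1406.
Neither value makes a denominator zero (z ≠ -3, z ≠ 6), so both are valid.

z = -4.1406 or z = 4.8906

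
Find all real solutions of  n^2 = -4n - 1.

n = -3.7321 or n = -0.2679

Rearrange to standard form: n^2 + 4n + 1 = 0.
Discriminant: (4)^2 - 4*1*1 = 12.
Quadratic formula: n = (-4 +/- sqrt(12)) / 2.
So n = -2 + sqrt(3) ~= -0.2679 or n = -2 - sqrt(3) ~= -3.7321.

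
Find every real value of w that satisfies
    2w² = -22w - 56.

Bring every term to one side: 2w² + 22w + 56 = 0.
Factor: 2(w + 7)(w + 4) = 0.
So w = -7 or w = -4.

w = -7 or w = -4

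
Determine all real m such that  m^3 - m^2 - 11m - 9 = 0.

Possible rational roots are divisors of -9. Testing m = -1 gives 0, so (m + 1) is a factor.
Divide: m^3 - m^2 - 11m - 9 = (m + 1)(m^2 - 2m - 9).
Apply the quadratic formula to m^2 - 2m - 9 = 0: m = (2 +/- sqrt(40))/2, i.e. m ~= 4.1623 or m ~= -2.1623.

m = -2.1623 or m = -1 or m = 4.1623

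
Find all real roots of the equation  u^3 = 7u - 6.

u = -3 or u = 1 or u = 2

Rearrange: u^3 - 7u + 6 = 0.
Possible rational roots are divisors of 6. Testing u = -3 gives 0, so (u + 3) is a factor.
Divide: u^3 - 7u + 6 = (u + 3)(u^2 - 3u + 2).
Factor the quadratic: u = 2 or u = 1.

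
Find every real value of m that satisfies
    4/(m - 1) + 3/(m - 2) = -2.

Multiply both sides by (m - 1)(m - 2):
4(m - 2) + 3(m - 1) = -2(m - 1)(m - 2).
Expand and collect terms: -2m² - m + 7 = 0.
By the quadratic formula, m = (1 ± √57) / -4, so m ≈ -2.1375 or m ≈ 1.6375.
Neither value makes a denominator zero (m ≠ 1, m ≠ 2), so both are valid.

m = -2.1375 or m = 1.6375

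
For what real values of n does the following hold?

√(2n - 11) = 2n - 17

Square both sides: 2n - 11 = (2n - 17)².
Expand and rearrange: 4n² - 70n + 300 = 0.
Solving gives n = 10 or n = 7.5.
Check each candidate in the original equation:
  n = 10: √(9) = 3, while 2n - 17 = 3 — valid.
  n = 7.5: √(4) = 2, while 2n - 17 = -2 — extraneous.

n = 10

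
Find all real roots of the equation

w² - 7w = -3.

Rearrange to standard form: w² - 7w + 3 = 0.
Discriminant: (-7)² − 4·1·3 = 37.
Quadratic formula: w = (7 ± √37) / 2.
So w = √(37)/2 + 7/2 ≈ 6.5414 or w = 7/2 - √(37)/2 ≈ 0.4586.

w = 0.4586 or w = 6.5414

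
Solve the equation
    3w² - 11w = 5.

Rearrange to standard form: 3w² - 11w - 5 = 0.
Discriminant: (-11)² − 4·3·(-5) = 181.
Quadratic formula: w = (11 ± √181) / 6.
So w = 11/6 + √(181)/6 ≈ 4.0756 or w = 11/6 - √(181)/6 ≈ -0.4089.

w = -0.4089 or w = 4.0756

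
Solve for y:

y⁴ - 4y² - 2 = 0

y = -2.1094 or y = 2.1094

Let u = y². The equation becomes u² - 4u - 2 = 0.
By the quadratic formula, u = 2 + √(6) or u = 2 - √(6).
y² = 2 + √(6) gives y = ±√(2 + √(6)) ≈ ±2.1094.
y² = 2 - √(6) < 0 has no real solution.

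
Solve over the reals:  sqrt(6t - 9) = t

Square both sides: 6t - 9 = (t)^2.
Expand and rearrange: t^2 - 6t + 9 = 0.
This gives the repeated root t = 3.
Check in the original equation:
  t = 3: sqrt(9) = 3, while t = 3 — valid.

t = 3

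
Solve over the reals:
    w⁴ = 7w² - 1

w = -2.618 or w = -0.382 or w = 0.382 or w = 2.618

Let u = w². The equation becomes u² - 7u + 1 = 0.
By the quadratic formula, u = 3·√(5)/2 + 7/2 or u = 7/2 - 3·√(5)/2.
w² = 3·√(5)/2 + 7/2 gives w = ±(√(5)/2 + 3/2) ≈ ±2.618.
w² = 7/2 - 3·√(5)/2 gives w = ±(3/2 - √(5)/2) ≈ ±0.382.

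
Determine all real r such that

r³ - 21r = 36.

r = -3 or r = -2.2749 or r = 5.2749

Rearrange: r³ - 21r - 36 = 0.
Possible rational roots are divisors of -36. Testing r = -3 gives 0, so (r + 3) is a factor.
Divide: r³ - 21r - 36 = (r + 3)(r² - 3r - 12).
Apply the quadratic formula to r² - 3r - 12 = 0: r = (3 ± √57)/2, i.e. r ≈ 5.2749 or r ≈ -2.2749.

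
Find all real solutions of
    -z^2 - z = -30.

Bring every term to one side: -z^2 - z + 30 = 0.
Factor: -1(z - 5)(z + 6) = 0.
So z = 5 or z = -6.

z = -6 or z = 5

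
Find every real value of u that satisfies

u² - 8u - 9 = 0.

u = -1 or u = 9

Factor: (u - 9)(u + 1) = 0.
So u = 9 or u = -1.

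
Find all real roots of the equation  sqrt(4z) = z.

Square both sides: 4z = (z)^2.
Expand and rearrange: z^2 - 4z = 0.
Solving gives z = 4 or z = 0.
Check each candidate in the original equation:
  z = 4: sqrt(16) = 4, while z = 4 — valid.
  z = 0: sqrt(0) = 0, while z = 0 — valid.

z = 0 or z = 4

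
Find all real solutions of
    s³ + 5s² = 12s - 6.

Rearrange: s³ + 5s² - 12s + 6 = 0.
Possible rational roots are divisors of 6. Testing s = 1 gives 0, so (s - 1) is a factor.
Divide: s³ + 5s² - 12s + 6 = (s - 1)(s² + 6s - 6).
Apply the quadratic formula to s² + 6s - 6 = 0: s = (-6 ± √60)/2, i.e. s ≈ 0.873 or s ≈ -6.873.

s = -6.873 or s = 0.873 or s = 1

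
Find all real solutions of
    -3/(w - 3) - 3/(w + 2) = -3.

w = -1.1926 or w = 4.1926

Multiply both sides by (w - 3)(w + 2):
-3(w + 2) - 3(w - 3) = -3(w - 3)(w + 2).
Expand and collect terms: -3w² + 9w + 15 = 0.
By the quadratic formula, w = (-9 ± √261) / -6, so w ≈ -1.1926 or w ≈ 4.1926.
Neither value makes a denominator zero (w ≠ 3, w ≠ -2), so both are valid.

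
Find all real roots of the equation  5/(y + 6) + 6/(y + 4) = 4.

y = -5.3972 or y = -1.8528

Multiply both sides by (y + 6)(y + 4):
5(y + 4) + 6(y + 6) = 4(y + 6)(y + 4).
Expand and collect terms: 4y^2 + 29y + 40 = 0.
By the quadratic formula, y = (-29 +/- sqrt(201)) / 8, so y ~= -1.8528 or y ~= -5.3972.
Neither value makes a denominator zero (y != -6, y != -4), so both are valid.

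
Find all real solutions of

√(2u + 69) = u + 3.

Square both sides: 2u + 69 = (u + 3)².
Expand and rearrange: u² + 4u - 60 = 0.
Solving gives u = 6 or u = -10.
Check each candidate in the original equation:
  u = 6: √(81) = 9, while u + 3 = 9 — valid.
  u = -10: √(49) = 7, while u + 3 = -7 — extraneous.

u = 6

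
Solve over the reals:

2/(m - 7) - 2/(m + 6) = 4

m = -6.4821 or m = 7.4821

Multiply both sides by (m - 7)(m + 6):
2(m + 6) - 2(m - 7) = 4(m - 7)(m + 6).
Expand and collect terms: 4m² - 4m - 194 = 0.
By the quadratic formula, m = (4 ± √3120) / 8, so m ≈ 7.4821 or m ≈ -6.4821.
Neither value makes a denominator zero (m ≠ 7, m ≠ -6), so both are valid.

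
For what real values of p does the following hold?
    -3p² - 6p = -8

p = -2.9149 or p = 0.9149

Rearrange to standard form: -3p² - 6p + 8 = 0.
Discriminant: (-6)² − 4·(-3)·8 = 132.
Quadratic formula: p = (6 ± √132) / (-6).
So p = -√(33)/3 - 1 ≈ -2.9149 or p = -1 + √(33)/3 ≈ 0.9149.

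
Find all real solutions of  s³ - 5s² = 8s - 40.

Rearrange: s³ - 5s² - 8s + 40 = 0.
Possible rational roots are divisors of 40. Testing s = 5 gives 0, so (s - 5) is a factor.
Divide: s³ - 5s² - 8s + 40 = (s - 5)(s² - 8).
Apply the quadratic formula to s² - 8 = 0: s = (0 ± √32)/2, i.e. s ≈ 2.8284 or s ≈ -2.8284.

s = -2.8284 or s = 2.8284 or s = 5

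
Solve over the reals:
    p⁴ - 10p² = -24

p = -2.4495 or p = -2 or p = 2 or p = 2.4495

Let u = p². The equation becomes u² - 10u + 24 = 0.
Factor: (u - 6)(u - 4) = 0, so u = 6 or u = 4.
p² = 6 gives p = ±√(6) ≈ ±2.4495.
p² = 4 gives p = ±2.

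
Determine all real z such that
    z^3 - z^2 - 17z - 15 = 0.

z = -3 or z = -1 or z = 5

Possible rational roots are divisors of -15. Testing z = 5 gives 0, so (z - 5) is a factor.
Divide: z^3 - z^2 - 17z - 15 = (z - 5)(z^2 + 4z + 3).
Factor the quadratic: z = -1 or z = -3.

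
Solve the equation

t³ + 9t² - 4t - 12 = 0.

t = -9.2915 or t = -1 or t = 1.2915

Possible rational roots are divisors of -12. Testing t = -1 gives 0, so (t + 1) is a factor.
Divide: t³ + 9t² - 4t - 12 = (t + 1)(t² + 8t - 12).
Apply the quadratic formula to t² + 8t - 12 = 0: t = (-8 ± √112)/2, i.e. t ≈ 1.2915 or t ≈ -9.2915.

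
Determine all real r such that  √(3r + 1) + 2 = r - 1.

Isolate the radical: √(3r + 1) = r - 3.
Square both sides: 3r + 1 = (r - 3)².
Expand and rearrange: r² - 9r + 8 = 0.
Solving gives r = 8 or r = 1.
Check each candidate in the original equation:
  r = 8: √(25) = 5, while r - 3 = 5 — valid.
  r = 1: √(4) = 2, while r - 3 = -2 — extraneous.

r = 8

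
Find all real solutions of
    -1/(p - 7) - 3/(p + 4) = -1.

p = -1.3218 or p = 8.3218

Multiply both sides by (p - 7)(p + 4):
-(p + 4) - 3(p - 7) = -(p - 7)(p + 4).
Expand and collect terms: -p² + 7p + 11 = 0.
By the quadratic formula, p = (-7 ± √93) / -2, so p ≈ -1.3218 or p ≈ 8.3218.
Neither value makes a denominator zero (p ≠ 7, p ≠ -4), so both are valid.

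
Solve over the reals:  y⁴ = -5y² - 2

Let u = y². The equation becomes u² + 5u + 2 = 0.
By the quadratic formula, u = -5/2 + √(17)/2 or u = -5/2 - √(17)/2.
y² = -5/2 + √(17)/2 < 0 has no real solution.
y² = -5/2 - √(17)/2 < 0 has no real solution.

No real solutions.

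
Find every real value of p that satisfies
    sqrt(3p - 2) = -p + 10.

Square both sides: 3p - 2 = (-p + 10)^2.
Expand and rearrange: p^2 - 23p + 102 = 0.
Solving gives p = 17 or p = 6.
Check each candidate in the original equation:
  p = 17: sqrt(49) = 7, while -p + 10 = -7 — extraneous.
  p = 6: sqrt(16) = 4, while -p + 10 = 4 — valid.

p = 6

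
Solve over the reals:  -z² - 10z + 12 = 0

z = -11.0828 or z = 1.0828

Discriminant: (-10)² − 4·(-1)·12 = 148.
Quadratic formula: z = (10 ± √148) / (-2).
So z = -√(37) - 5 ≈ -11.0828 or z = -5 + √(37) ≈ 1.0828.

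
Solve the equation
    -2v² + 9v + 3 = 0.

v = -0.3117 or v = 4.8117

Discriminant: (9)² − 4·(-2)·3 = 105.
Quadratic formula: v = (-9 ± √105) / (-4).
So v = 9/4 - √(105)/4 ≈ -0.3117 or v = 9/4 + √(105)/4 ≈ 4.8117.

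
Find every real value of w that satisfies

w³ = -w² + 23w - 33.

w = -5.873 or w = 1.873 or w = 3

Rearrange: w³ + w² - 23w + 33 = 0.
Possible rational roots are divisors of 33. Testing w = 3 gives 0, so (w - 3) is a factor.
Divide: w³ + w² - 23w + 33 = (w - 3)(w² + 4w - 11).
Apply the quadratic formula to w² + 4w - 11 = 0: w = (-4 ± √60)/2, i.e. w ≈ 1.873 or w ≈ -5.873.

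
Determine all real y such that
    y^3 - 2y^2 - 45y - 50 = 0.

y = -5 or y = -1.217 or y = 8.217

Possible rational roots are divisors of -50. Testing y = -5 gives 0, so (y + 5) is a factor.
Divide: y^3 - 2y^2 - 45y - 50 = (y + 5)(y^2 - 7y - 10).
Apply the quadratic formula to y^2 - 7y - 10 = 0: y = (7 +/- sqrt(89))/2, i.e. y ~= 8.217 or y ~= -1.217.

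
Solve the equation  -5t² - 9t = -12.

t = -2.6916 or t = 0.8916

Rearrange to standard form: -5t² - 9t + 12 = 0.
Discriminant: (-9)² − 4·(-5)·12 = 321.
Quadratic formula: t = (9 ± √321) / (-10).
So t = -√(321)/10 - 9/10 ≈ -2.6916 or t = -9/10 + √(321)/10 ≈ 0.8916.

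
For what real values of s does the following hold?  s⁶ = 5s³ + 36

Let u = s³. The equation becomes u² - 5u - 36 = 0.
Factor: (u + 4)(u - 9) = 0, so u = -4 or u = 9.
s³ = -4 gives s = -∛(4) ≈ -1.5874.
s³ = 9 gives s = ∛(9) ≈ 2.0801.

s = -1.5874 or s = 2.0801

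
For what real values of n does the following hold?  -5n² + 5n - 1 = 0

Discriminant: (5)² − 4·(-5)·(-1) = 5.
Quadratic formula: n = (-5 ± √5) / (-10).
So n = 1/2 - √(5)/10 ≈ 0.2764 or n = √(5)/10 + 1/2 ≈ 0.7236.

n = 0.2764 or n = 0.7236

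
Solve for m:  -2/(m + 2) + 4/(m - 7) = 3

m = -2.5853 or m = 8.2519

Multiply both sides by (m + 2)(m - 7):
-2(m - 7) + 4(m + 2) = 3(m + 2)(m - 7).
Expand and collect terms: 3m² - 17m - 64 = 0.
By the quadratic formula, m = (17 ± √1057) / 6, so m ≈ 8.2519 or m ≈ -2.5853.
Neither value makes a denominator zero (m ≠ -2, m ≠ 7), so both are valid.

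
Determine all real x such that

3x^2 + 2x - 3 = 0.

x = -1.3874 or x = 0.7208

Discriminant: (2)^2 - 4*3*(-3) = 40.
Quadratic formula: x = (-2 +/- sqrt(40)) / 6.
So x = -1/3 + sqrt(10)/3 ~= 0.7208 or x = -sqrt(10)/3 - 1/3 ~= -1.3874.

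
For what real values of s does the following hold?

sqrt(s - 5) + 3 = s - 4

Isolate the radical: sqrt(s - 5) = s - 7.
Square both sides: s - 5 = (s - 7)^2.
Expand and rearrange: s^2 - 15s + 54 = 0.
Solving gives s = 9 or s = 6.
Check each candidate in the original equation:
  s = 9: sqrt(4) = 2, while s - 7 = 2 — valid.
  s = 6: sqrt(1) = 1, while s - 7 = -1 — extraneous.

s = 9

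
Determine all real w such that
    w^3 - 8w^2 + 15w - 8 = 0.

w = 1 or w = 1.4384 or w = 5.5616

Possible rational roots are divisors of -8. Testing w = 1 gives 0, so (w - 1) is a factor.
Divide: w^3 - 8w^2 + 15w - 8 = (w - 1)(w^2 - 7w + 8).
Apply the quadratic formula to w^2 - 7w + 8 = 0: w = (7 +/- sqrt(17))/2, i.e. w ~= 5.5616 or w ~= 1.4384.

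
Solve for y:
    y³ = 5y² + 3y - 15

y = -1.7321 or y = 1.7321 or y = 5

Rearrange: y³ - 5y² - 3y + 15 = 0.
Possible rational roots are divisors of 15. Testing y = 5 gives 0, so (y - 5) is a factor.
Divide: y³ - 5y² - 3y + 15 = (y - 5)(y² - 3).
Apply the quadratic formula to y² - 3 = 0: y = (0 ± √12)/2, i.e. y ≈ 1.7321 or y ≈ -1.7321.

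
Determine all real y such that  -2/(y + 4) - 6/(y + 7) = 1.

Multiply both sides by (y + 4)(y + 7):
-2(y + 7) - 6(y + 4) = (y + 4)(y + 7).
Expand and collect terms: y^2 + 19y + 66 = 0.
By the quadratic formula, y = (-19 +/- sqrt(97)) / 2, so y ~= -4.5756 or y ~= -14.4244.
Neither value makes a denominator zero (y != -4, y != -7), so both are valid.

y = -14.4244 or y = -4.5756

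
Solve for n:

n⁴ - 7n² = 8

Let u = n². The equation becomes u² - 7u - 8 = 0.
Factor: (u - 8)(u + 1) = 0, so u = 8 or u = -1.
n² = 8 gives n = ±2·√(2) ≈ ±2.8284.
n² = -1 < 0 has no real solution.

n = -2.8284 or n = 2.8284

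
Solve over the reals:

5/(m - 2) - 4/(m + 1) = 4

m = -1.75 or m = 3

Multiply both sides by (m - 2)(m + 1):
5(m + 1) - 4(m - 2) = 4(m - 2)(m + 1).
Expand and collect terms: 4m^2 - 5m - 21 = 0.
Factor or apply the quadratic formula: m = 3 or m = -1.75.
Neither value makes a denominator zero (m != 2, m != -1), so both are valid.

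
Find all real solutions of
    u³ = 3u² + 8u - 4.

Rearrange: u³ - 3u² - 8u + 4 = 0.
Possible rational roots are divisors of 4. Testing u = -2 gives 0, so (u + 2) is a factor.
Divide: u³ - 3u² - 8u + 4 = (u + 2)(u² - 5u + 2).
Apply the quadratic formula to u² - 5u + 2 = 0: u = (5 ± √17)/2, i.e. u ≈ 4.5616 or u ≈ 0.4384.

u = -2 or u = 0.4384 or u = 4.5616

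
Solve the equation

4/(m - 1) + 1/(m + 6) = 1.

Multiply both sides by (m - 1)(m + 6):
4(m + 6) + (m - 1) = (m - 1)(m + 6).
Expand and collect terms: m² - 29 = 0.
By the quadratic formula, m = (0 ± √116) / 2, so m ≈ 5.3852 or m ≈ -5.3852.
Neither value makes a denominator zero (m ≠ 1, m ≠ -6), so both are valid.

m = -5.3852 or m = 5.3852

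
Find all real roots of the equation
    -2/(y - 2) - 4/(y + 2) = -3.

Multiply both sides by (y - 2)(y + 2):
-2(y + 2) - 4(y - 2) = -3(y - 2)(y + 2).
Expand and collect terms: -3y² + 6y + 8 = 0.
By the quadratic formula, y = (-6 ± √132) / -6, so y ≈ -0.9149 or y ≈ 2.9149.
Neither value makes a denominator zero (y ≠ 2, y ≠ -2), so both are valid.

y = -0.9149 or y = 2.9149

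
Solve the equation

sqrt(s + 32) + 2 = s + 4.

s = 4

Isolate the radical: sqrt(s + 32) = s + 2.
Square both sides: s + 32 = (s + 2)^2.
Expand and rearrange: s^2 + 3s - 28 = 0.
Solving gives s = 4 or s = -7.
Check each candidate in the original equation:
  s = 4: sqrt(36) = 6, while s + 2 = 6 — valid.
  s = -7: sqrt(25) = 5, while s + 2 = -5 — extraneous.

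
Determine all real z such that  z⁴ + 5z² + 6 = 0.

No real solutions.

Let u = z². The equation becomes u² + 5u + 6 = 0.
Factor: (u + 2)(u + 3) = 0, so u = -2 or u = -3.
z² = -2 < 0 has no real solution.
z² = -3 < 0 has no real solution.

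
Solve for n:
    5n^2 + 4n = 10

Rearrange to standard form: 5n^2 + 4n - 10 = 0.
Discriminant: (4)^2 - 4*5*(-10) = 216.
Quadratic formula: n = (-4 +/- sqrt(216)) / 10.
So n = -2/5 + 3*sqrt(6)/5 ~= 1.0697 or n = -3*sqrt(6)/5 - 2/5 ~= -1.8697.

n = -1.8697 or n = 1.0697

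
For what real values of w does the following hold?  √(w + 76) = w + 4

w = 5

Square both sides: w + 76 = (w + 4)².
Expand and rearrange: w² + 7w - 60 = 0.
Solving gives w = 5 or w = -12.
Check each candidate in the original equation:
  w = 5: √(81) = 9, while w + 4 = 9 — valid.
  w = -12: √(64) = 8, while w + 4 = -8 — extraneous.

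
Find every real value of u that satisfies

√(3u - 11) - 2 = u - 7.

u = 9

Isolate the radical: √(3u - 11) = u - 5.
Square both sides: 3u - 11 = (u - 5)².
Expand and rearrange: u² - 13u + 36 = 0.
Solving gives u = 9 or u = 4.
Check each candidate in the original equation:
  u = 9: √(16) = 4, while u - 5 = 4 — valid.
  u = 4: √(1) = 1, while u - 5 = -1 — extraneous.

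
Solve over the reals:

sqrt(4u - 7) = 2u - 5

u = 4

Square both sides: 4u - 7 = (2u - 5)^2.
Expand and rearrange: 4u^2 - 24u + 32 = 0.
Solving gives u = 4 or u = 2.
Check each candidate in the original equation:
  u = 4: sqrt(9) = 3, while 2u - 5 = 3 — valid.
  u = 2: sqrt(1) = 1, while 2u - 5 = -1 — extraneous.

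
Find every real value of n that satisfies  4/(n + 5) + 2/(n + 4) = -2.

n = -7.7321 or n = -4.2679

Multiply both sides by (n + 5)(n + 4):
4(n + 4) + 2(n + 5) = -2(n + 5)(n + 4).
Expand and collect terms: -2n^2 - 24n - 66 = 0.
By the quadratic formula, n = (24 +/- sqrt(48)) / -4, so n ~= -7.7321 or n ~= -4.2679.
Neither value makes a denominator zero (n != -5, n != -4), so both are valid.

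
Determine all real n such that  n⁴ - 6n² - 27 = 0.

Let u = n². The equation becomes u² - 6u - 27 = 0.
Factor: (u + 3)(u - 9) = 0, so u = -3 or u = 9.
n² = -3 < 0 has no real solution.
n² = 9 gives n = ±3.

n = -3 or n = 3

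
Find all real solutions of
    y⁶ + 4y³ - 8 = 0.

y = -1.7613 or y = 1.1355

Let u = y³. The equation becomes u² + 4u - 8 = 0.
By the quadratic formula, u = -2 + 2·√(3) or u = -2·√(3) - 2.
y³ = -2 + 2·√(3) gives y = ∛(-2 + 2·√(3)) ≈ 1.1355.
y³ = -2·√(3) - 2 gives y = -∛(2 + 2·√(3)) ≈ -1.7613.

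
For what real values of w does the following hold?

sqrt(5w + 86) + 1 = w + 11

Isolate the radical: sqrt(5w + 86) = w + 10.
Square both sides: 5w + 86 = (w + 10)^2.
Expand and rearrange: w^2 + 15w + 14 = 0.
Solving gives w = -1 or w = -14.
Check each candidate in the original equation:
  w = -1: sqrt(81) = 9, while w + 10 = 9 — valid.
  w = -14: sqrt(16) = 4, while w + 10 = -4 — extraneous.

w = -1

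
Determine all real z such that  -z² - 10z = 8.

z = -9.1231 or z = -0.8769

Rearrange to standard form: -z² - 10z - 8 = 0.
Discriminant: (-10)² − 4·(-1)·(-8) = 68.
Quadratic formula: z = (10 ± √68) / (-2).
So z = -5 - √(17) ≈ -9.1231 or z = -5 + √(17) ≈ -0.8769.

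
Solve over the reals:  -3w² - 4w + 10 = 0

w = -2.6103 or w = 1.277

Discriminant: (-4)² − 4·(-3)·10 = 136.
Quadratic formula: w = (4 ± √136) / (-6).
So w = -√(34)/3 - 2/3 ≈ -2.6103 or w = -2/3 + √(34)/3 ≈ 1.277.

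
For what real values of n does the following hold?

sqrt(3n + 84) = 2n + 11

Square both sides: 3n + 84 = (2n + 11)^2.
Expand and rearrange: 4n^2 + 41n + 37 = 0.
Solving gives n = -1 or n = -9.25.
Check each candidate in the original equation:
  n = -1: sqrt(81) = 9, while 2n + 11 = 9 — valid.
  n = -9.25: sqrt(56.25) = 7.5, while 2n + 11 = -7.5 — extraneous.

n = -1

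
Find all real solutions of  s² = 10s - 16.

s = 2 or s = 8

Bring every term to one side: s² - 10s + 16 = 0.
Factor: (s - 8)(s - 2) = 0.
So s = 8 or s = 2.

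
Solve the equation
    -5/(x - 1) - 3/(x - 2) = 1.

Multiply both sides by (x - 1)(x - 2):
-5(x - 2) - 3(x - 1) = (x - 1)(x - 2).
Expand and collect terms: x² + 5x - 11 = 0.
By the quadratic formula, x = (-5 ± √69) / 2, so x ≈ 1.6533 or x ≈ -6.6533.
Neither value makes a denominator zero (x ≠ 1, x ≠ 2), so both are valid.

x = -6.6533 or x = 1.6533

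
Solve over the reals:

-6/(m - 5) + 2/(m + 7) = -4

Multiply both sides by (m - 5)(m + 7):
-6(m + 7) + 2(m - 5) = -4(m - 5)(m + 7).
Expand and collect terms: -4m² - 4m + 192 = 0.
By the quadratic formula, m = (4 ± √3088) / -8, so m ≈ -7.4462 or m ≈ 6.4462.
Neither value makes a denominator zero (m ≠ 5, m ≠ -7), so both are valid.

m = -7.4462 or m = 6.4462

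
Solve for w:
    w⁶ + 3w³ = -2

w = -1.2599 or w = -1

Let u = w³. The equation becomes u² + 3u + 2 = 0.
Factor: (u + 1)(u + 2) = 0, so u = -1 or u = -2.
w³ = -1 gives w = -1.
w³ = -2 gives w = -∛(2) ≈ -1.2599.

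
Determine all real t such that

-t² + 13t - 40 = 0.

Factor: -1(t - 8)(t - 5) = 0.
So t = 8 or t = 5.

t = 5 or t = 8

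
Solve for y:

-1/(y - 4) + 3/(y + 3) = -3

y = -3.9598 or y = 4.2931

Multiply both sides by (y - 4)(y + 3):
-(y + 3) + 3(y - 4) = -3(y - 4)(y + 3).
Expand and collect terms: -3y^2 + y + 51 = 0.
By the quadratic formula, y = (-1 +/- sqrt(613)) / -6, so y ~= -3.9598 or y ~= 4.2931.
Neither value makes a denominator zero (y != 4, y != -3), so both are valid.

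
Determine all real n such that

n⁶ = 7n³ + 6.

n = -0.9174 or n = 1.9808

Let u = n³. The equation becomes u² - 7u - 6 = 0.
By the quadratic formula, u = 7/2 + √(73)/2 or u = 7/2 - √(73)/2.
n³ = 7/2 + √(73)/2 gives n = ∛(7/2 + √(73)/2) ≈ 1.9808.
n³ = 7/2 - √(73)/2 gives n = -∛(-7/2 + √(73)/2) ≈ -0.9174.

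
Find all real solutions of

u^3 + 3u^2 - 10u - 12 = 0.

u = -4.6056 or u = -1 or u = 2.6056

Possible rational roots are divisors of -12. Testing u = -1 gives 0, so (u + 1) is a factor.
Divide: u^3 + 3u^2 - 10u - 12 = (u + 1)(u^2 + 2u - 12).
Apply the quadratic formula to u^2 + 2u - 12 = 0: u = (-2 +/- sqrt(52))/2, i.e. u ~= 2.6056 or u ~= -4.6056.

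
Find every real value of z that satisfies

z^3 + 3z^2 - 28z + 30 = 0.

z = -7.3589 or z = 1.3589 or z = 3

Possible rational roots are divisors of 30. Testing z = 3 gives 0, so (z - 3) is a factor.
Divide: z^3 + 3z^2 - 28z + 30 = (z - 3)(z^2 + 6z - 10).
Apply the quadratic formula to z^2 + 6z - 10 = 0: z = (-6 +/- sqrt(76))/2, i.e. z ~= 1.3589 or z ~= -7.3589.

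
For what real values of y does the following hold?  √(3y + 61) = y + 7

Square both sides: 3y + 61 = (y + 7)².
Expand and rearrange: y² + 11y - 12 = 0.
Solving gives y = 1 or y = -12.
Check each candidate in the original equation:
  y = 1: √(64) = 8, while y + 7 = 8 — valid.
  y = -12: √(25) = 5, while y + 7 = -5 — extraneous.

y = 1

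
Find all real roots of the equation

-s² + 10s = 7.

s = 0.7574 or s = 9.2426

Rearrange to standard form: -s² + 10s - 7 = 0.
Discriminant: (10)² − 4·(-1)·(-7) = 72.
Quadratic formula: s = (-10 ± √72) / (-2).
So s = 5 - 3·√(2) ≈ 0.7574 or s = 3·√(2) + 5 ≈ 9.2426.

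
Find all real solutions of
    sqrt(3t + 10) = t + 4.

t = -3 or t = -2

Square both sides: 3t + 10 = (t + 4)^2.
Expand and rearrange: t^2 + 5t + 6 = 0.
Solving gives t = -2 or t = -3.
Check each candidate in the original equation:
  t = -2: sqrt(4) = 2, while t + 4 = 2 — valid.
  t = -3: sqrt(1) = 1, while t + 4 = 1 — valid.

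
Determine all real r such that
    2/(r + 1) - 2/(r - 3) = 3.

r = -0.1547 or r = 2.1547

Multiply both sides by (r + 1)(r - 3):
2(r - 3) - 2(r + 1) = 3(r + 1)(r - 3).
Expand and collect terms: 3r² - 6r - 1 = 0.
By the quadratic formula, r = (6 ± √48) / 6, so r ≈ 2.1547 or r ≈ -0.1547.
Neither value makes a denominator zero (r ≠ -1, r ≠ 3), so both are valid.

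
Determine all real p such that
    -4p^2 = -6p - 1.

p = -0.1514 or p = 1.6514

Rearrange to standard form: -4p^2 + 6p + 1 = 0.
Discriminant: (6)^2 - 4*(-4)*1 = 52.
Quadratic formula: p = (-6 +/- sqrt(52)) / (-8).
So p = 3/4 - sqrt(13)/4 ~= -0.1514 or p = 3/4 + sqrt(13)/4 ~= 1.6514.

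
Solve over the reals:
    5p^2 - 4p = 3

Rearrange to standard form: 5p^2 - 4p - 3 = 0.
Discriminant: (-4)^2 - 4*5*(-3) = 76.
Quadratic formula: p = (4 +/- sqrt(76)) / 10.
So p = 2/5 + sqrt(19)/5 ~= 1.2718 or p = 2/5 - sqrt(19)/5 ~= -0.4718.

p = -0.4718 or p = 1.2718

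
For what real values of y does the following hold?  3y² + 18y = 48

Bring every term to one side: 3y² + 18y - 48 = 0.
Factor: 3(y - 2)(y + 8) = 0.
So y = 2 or y = -8.

y = -8 or y = 2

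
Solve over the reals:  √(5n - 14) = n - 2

n = 3 or n = 6

Square both sides: 5n - 14 = (n - 2)².
Expand and rearrange: n² - 9n + 18 = 0.
Solving gives n = 6 or n = 3.
Check each candidate in the original equation:
  n = 6: √(16) = 4, while n - 2 = 4 — valid.
  n = 3: √(1) = 1, while n - 2 = 1 — valid.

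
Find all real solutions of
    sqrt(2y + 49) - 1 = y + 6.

Isolate the radical: sqrt(2y + 49) = y + 7.
Square both sides: 2y + 49 = (y + 7)^2.
Expand and rearrange: y^2 + 12y = 0.
Solving gives y = 0 or y = -12.
Check each candidate in the original equation:
  y = 0: sqrt(49) = 7, while y + 7 = 7 — valid.
  y = -12: sqrt(25) = 5, while y + 7 = -5 — extraneous.

y = 0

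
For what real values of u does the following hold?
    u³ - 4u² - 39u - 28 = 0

Possible rational roots are divisors of -28. Testing u = -4 gives 0, so (u + 4) is a factor.
Divide: u³ - 4u² - 39u - 28 = (u + 4)(u² - 8u - 7).
Apply the quadratic formula to u² - 8u - 7 = 0: u = (8 ± √92)/2, i.e. u ≈ 8.7958 or u ≈ -0.7958.

u = -4 or u = -0.7958 or u = 8.7958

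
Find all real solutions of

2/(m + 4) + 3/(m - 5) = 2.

Multiply both sides by (m + 4)(m - 5):
2(m - 5) + 3(m + 4) = 2(m + 4)(m - 5).
Expand and collect terms: 2m² - 7m - 42 = 0.
By the quadratic formula, m = (7 ± √385) / 4, so m ≈ 6.6554 or m ≈ -3.1554.
Neither value makes a denominator zero (m ≠ -4, m ≠ 5), so both are valid.

m = -3.1554 or m = 6.6554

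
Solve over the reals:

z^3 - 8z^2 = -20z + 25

Rearrange: z^3 - 8z^2 + 20z - 25 = 0.
Possible rational roots are divisors of -25. Testing z = 5 gives 0, so (z - 5) is a factor.
Divide: z^3 - 8z^2 + 20z - 25 = (z - 5)(z^2 - 3z + 5).
The quadratic z^2 - 3z + 5 has discriminant -11 < 0, so no further real roots.

z = 5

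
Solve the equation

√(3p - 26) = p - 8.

p = 9 or p = 10

Square both sides: 3p - 26 = (p - 8)².
Expand and rearrange: p² - 19p + 90 = 0.
Solving gives p = 10 or p = 9.
Check each candidate in the original equation:
  p = 10: √(4) = 2, while p - 8 = 2 — valid.
  p = 9: √(1) = 1, while p - 8 = 1 — valid.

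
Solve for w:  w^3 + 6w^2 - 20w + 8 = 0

w = -8.4721 or w = 0.4721 or w = 2

Possible rational roots are divisors of 8. Testing w = 2 gives 0, so (w - 2) is a factor.
Divide: w^3 + 6w^2 - 20w + 8 = (w - 2)(w^2 + 8w - 4).
Apply the quadratic formula to w^2 + 8w - 4 = 0: w = (-8 +/- sqrt(80))/2, i.e. w ~= 0.4721 or w ~= -8.4721.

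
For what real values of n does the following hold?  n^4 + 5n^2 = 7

n = -1.0677 or n = 1.0677

Let u = n^2. The equation becomes u^2 + 5u - 7 = 0.
By the quadratic formula, u = -5/2 + sqrt(53)/2 or u = -sqrt(53)/2 - 5/2.
n^2 = -5/2 + sqrt(53)/2 gives n = +/-sqrt(-5/2 + sqrt(53)/2) ~= +/-1.0677.
n^2 = -sqrt(53)/2 - 5/2 < 0 has no real solution.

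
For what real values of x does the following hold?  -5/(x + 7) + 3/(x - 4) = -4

Multiply both sides by (x + 7)(x - 4):
-5(x - 4) + 3(x + 7) = -4(x + 7)(x - 4).
Expand and collect terms: -4x^2 - 10x + 71 = 0.
By the quadratic formula, x = (10 +/- sqrt(1236)) / -8, so x ~= -5.6446 or x ~= 3.1446.
Neither value makes a denominator zero (x != -7, x != 4), so both are valid.

x = -5.6446 or x = 3.1446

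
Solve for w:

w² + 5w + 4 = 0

w = -4 or w = -1

Factor: (w + 4)(w + 1) = 0.
So w = -4 or w = -1.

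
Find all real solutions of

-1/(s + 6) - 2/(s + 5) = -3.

Multiply both sides by (s + 6)(s + 5):
-(s + 5) - 2(s + 6) = -3(s + 6)(s + 5).
Expand and collect terms: -3s² - 30s - 73 = 0.
By the quadratic formula, s = (30 ± √24) / -6, so s ≈ -5.8165 or s ≈ -4.1835.
Neither value makes a denominator zero (s ≠ -6, s ≠ -5), so both are valid.

s = -5.8165 or s = -4.1835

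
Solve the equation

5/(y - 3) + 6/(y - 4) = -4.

y = 0.7053 or y = 3.5447

Multiply both sides by (y - 3)(y - 4):
5(y - 4) + 6(y - 3) = -4(y - 3)(y - 4).
Expand and collect terms: -4y² + 17y - 10 = 0.
By the quadratic formula, y = (-17 ± √129) / -8, so y ≈ 0.7053 or y ≈ 3.5447.
Neither value makes a denominator zero (y ≠ 3, y ≠ 4), so both are valid.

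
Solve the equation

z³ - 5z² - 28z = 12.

Rearrange: z³ - 5z² - 28z - 12 = 0.
Possible rational roots are divisors of -12. Testing z = -3 gives 0, so (z + 3) is a factor.
Divide: z³ - 5z² - 28z - 12 = (z + 3)(z² - 8z - 4).
Apply the quadratic formula to z² - 8z - 4 = 0: z = (8 ± √80)/2, i.e. z ≈ 8.4721 or z ≈ -0.4721.

z = -3 or z = -0.4721 or z = 8.4721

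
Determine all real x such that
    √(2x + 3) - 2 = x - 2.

Isolate the radical: √(2x + 3) = x.
Square both sides: 2x + 3 = (x)².
Expand and rearrange: x² - 2x - 3 = 0.
Solving gives x = 3 or x = -1.
Check each candidate in the original equation:
  x = 3: √(9) = 3, while x = 3 — valid.
  x = -1: √(1) = 1, while x = -1 — extraneous.

x = 3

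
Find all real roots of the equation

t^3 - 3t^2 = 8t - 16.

t = -2.5616 or t = 1.5616 or t = 4

Rearrange: t^3 - 3t^2 - 8t + 16 = 0.
Possible rational roots are divisors of 16. Testing t = 4 gives 0, so (t - 4) is a factor.
Divide: t^3 - 3t^2 - 8t + 16 = (t - 4)(t^2 + t - 4).
Apply the quadratic formula to t^2 + t - 4 = 0: t = (-1 +/- sqrt(17))/2, i.e. t ~= 1.5616 or t ~= -2.5616.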